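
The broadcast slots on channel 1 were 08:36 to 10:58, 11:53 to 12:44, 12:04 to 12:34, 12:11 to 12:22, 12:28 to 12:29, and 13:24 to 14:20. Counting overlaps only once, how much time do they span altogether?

Merged: 08:36–10:58, 11:53–12:44, 13:24–14:20.
Lengths: 2 h 22 min + 51 min + 56 min = 4 h 9 min.

4 h 9 min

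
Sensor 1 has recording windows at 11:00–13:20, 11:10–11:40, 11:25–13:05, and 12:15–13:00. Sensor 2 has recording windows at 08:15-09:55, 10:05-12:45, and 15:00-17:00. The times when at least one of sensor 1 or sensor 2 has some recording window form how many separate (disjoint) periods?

First set merges to 11:00–13:20.
A ∪ B = 08:15–09:55, 10:05–13:20, 15:00–17:00.
That is 3 disjoint pieces.

3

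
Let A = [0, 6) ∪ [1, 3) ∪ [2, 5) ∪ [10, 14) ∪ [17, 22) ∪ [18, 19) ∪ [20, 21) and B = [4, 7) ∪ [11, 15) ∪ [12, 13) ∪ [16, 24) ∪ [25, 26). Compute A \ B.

First set merges to [0, 6), [10, 14), [17, 22).
Second set merges to [4, 7), [11, 15), [16, 24), [25, 26).
[0, 6) with B removed leaves [0, 4).
[10, 14) with B removed leaves [10, 11).
[17, 22) lies entirely inside B → drops out.

[0, 4) ∪ [10, 11)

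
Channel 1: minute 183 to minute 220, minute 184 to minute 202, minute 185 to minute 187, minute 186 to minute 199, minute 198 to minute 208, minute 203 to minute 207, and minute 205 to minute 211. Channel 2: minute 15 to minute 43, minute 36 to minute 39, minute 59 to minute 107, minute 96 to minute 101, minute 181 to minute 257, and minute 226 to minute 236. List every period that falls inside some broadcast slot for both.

minute 183 to minute 220

Merge the first list: minute 183 to minute 220.
Merge the second list: minute 15 to minute 43, minute 59 to minute 107, minute 181 to minute 257.
minute 183 to minute 220 meets the second set on minute 183 to minute 220.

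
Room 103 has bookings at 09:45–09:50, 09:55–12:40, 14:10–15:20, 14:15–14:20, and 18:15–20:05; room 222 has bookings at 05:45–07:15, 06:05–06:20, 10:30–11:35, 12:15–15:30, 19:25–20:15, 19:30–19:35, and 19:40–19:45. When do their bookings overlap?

10:30–11:35, 12:15–12:40, 14:10–15:20, 19:25–20:05

Merge the first list: 09:45–09:50, 09:55–12:40, 14:10–15:20, 18:15–20:05.
Merge the second list: 05:45–07:15, 10:30–11:35, 12:15–15:30, 19:25–20:15.
09:45–09:50 meets no B interval.
09:55–12:40 ∩ B → 10:30–11:35, 12:15–12:40.
14:10–15:20 ∩ B → 14:10–15:20.
18:15–20:05 ∩ B → 19:25–20:05.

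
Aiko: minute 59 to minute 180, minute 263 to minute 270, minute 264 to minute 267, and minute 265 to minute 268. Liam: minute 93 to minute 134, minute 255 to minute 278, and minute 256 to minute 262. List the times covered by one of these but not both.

minute 59 to minute 93, minute 134 to minute 180, minute 255 to minute 263, minute 270 to minute 278

Merge the first list: minute 59 to minute 180, minute 263 to minute 270.
Merge the second list: minute 93 to minute 134, minute 255 to minute 278.
A but not B: minute 59 to minute 93, minute 134 to minute 180.
B but not A: minute 255 to minute 263, minute 270 to minute 278.
Combining gives A △ B.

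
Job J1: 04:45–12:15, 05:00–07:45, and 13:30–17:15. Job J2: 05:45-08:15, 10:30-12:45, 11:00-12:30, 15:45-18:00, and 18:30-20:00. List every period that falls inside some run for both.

First set merges to 04:45-12:15, 13:30-17:15.
Second set merges to 05:45-08:15, 10:30-12:45, 15:45-18:00, 18:30-20:00.
04:45-12:15 meets the second set on 05:45-08:15, 10:30-12:15.
13:30-17:15 meets the second set on 15:45-17:15.

05:45-08:15, 10:30-12:15, 15:45-17:15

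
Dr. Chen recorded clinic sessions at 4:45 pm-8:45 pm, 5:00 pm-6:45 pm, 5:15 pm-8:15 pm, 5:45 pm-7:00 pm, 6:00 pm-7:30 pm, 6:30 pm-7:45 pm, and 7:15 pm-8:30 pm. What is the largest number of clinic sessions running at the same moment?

Walk the sorted start/end points keeping a running depth.
The depth first hits 6 at 6:30 pm.

6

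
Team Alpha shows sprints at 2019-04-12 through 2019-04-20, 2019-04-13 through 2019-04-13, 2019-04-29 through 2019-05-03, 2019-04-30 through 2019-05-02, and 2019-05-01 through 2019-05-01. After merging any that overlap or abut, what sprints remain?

2019-04-13 through 2019-04-13 overlaps/touches 2019-04-12 through 2019-04-20 → extend to 2019-04-12 through 2019-04-20.
2019-04-29 through 2019-05-03 is disjoint → start new block.
2019-04-30 through 2019-05-02 overlaps/touches 2019-04-29 through 2019-05-03 → extend to 2019-04-29 through 2019-05-03.
2019-05-01 through 2019-05-01 overlaps/touches 2019-04-29 through 2019-05-03 → extend to 2019-04-29 through 2019-05-03.

2019-04-12 through 2019-04-20, 2019-04-29 through 2019-05-03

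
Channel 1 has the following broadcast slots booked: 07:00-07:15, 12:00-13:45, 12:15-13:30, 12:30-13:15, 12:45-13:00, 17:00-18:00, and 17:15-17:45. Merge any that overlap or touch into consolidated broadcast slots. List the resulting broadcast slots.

07:00–07:15, 12:00–13:45, 17:00–18:00

12:00–13:45 is disjoint → start new block.
12:15–13:30 overlaps/touches 12:00–13:45 → extend to 12:00–13:45.
12:30–13:15 overlaps/touches 12:00–13:45 → extend to 12:00–13:45.
12:45–13:00 overlaps/touches 12:00–13:45 → extend to 12:00–13:45.
17:00–18:00 is disjoint → start new block.
17:15–17:45 overlaps/touches 17:00–18:00 → extend to 17:00–18:00.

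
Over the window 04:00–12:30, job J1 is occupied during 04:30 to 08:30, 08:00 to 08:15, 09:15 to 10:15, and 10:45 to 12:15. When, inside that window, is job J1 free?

04:00–04:30, 08:30–09:15, 10:15–10:45, 12:15–12:30

Covered (merged): 04:30–08:30, 09:15–10:15, 10:45–12:15.
Uncovered inside 04:00–12:30: 04:00–04:30, 08:30–09:15, 10:15–10:45, 12:15–12:30.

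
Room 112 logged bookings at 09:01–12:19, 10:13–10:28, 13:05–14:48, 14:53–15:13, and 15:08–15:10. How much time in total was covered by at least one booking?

Merged: 09:01–12:19, 13:05–14:48, 14:53–15:13.
Lengths: 3 h 18 min + 1 h 43 min + 20 min = 5 h 21 min.

5 h 21 min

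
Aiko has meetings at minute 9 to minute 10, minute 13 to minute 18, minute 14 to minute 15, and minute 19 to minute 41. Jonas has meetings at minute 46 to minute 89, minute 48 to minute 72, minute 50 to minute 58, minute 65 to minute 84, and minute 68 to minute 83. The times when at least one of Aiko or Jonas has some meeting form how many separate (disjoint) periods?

4

Merge the first list: minute 9 to minute 10, minute 13 to minute 18, minute 19 to minute 41.
Merge the second list: minute 46 to minute 89.
A ∪ B = minute 9 to minute 10, minute 13 to minute 18, minute 19 to minute 41, minute 46 to minute 89.
That is 4 disjoint pieces.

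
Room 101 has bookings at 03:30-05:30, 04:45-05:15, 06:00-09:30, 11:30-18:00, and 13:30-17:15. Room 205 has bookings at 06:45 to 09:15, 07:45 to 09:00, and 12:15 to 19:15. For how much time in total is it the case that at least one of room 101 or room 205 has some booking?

Merge the first list: 03:30-05:30, 06:00-09:30, 11:30-18:00.
Merge the second list: 06:45-09:15, 12:15-19:15.
A ∪ B = 03:30-05:30, 06:00-09:30, 11:30-19:15.
Total: 2 h + 3 h 30 min + 7 h 45 min = 13 h 15 min.

13 h 15 min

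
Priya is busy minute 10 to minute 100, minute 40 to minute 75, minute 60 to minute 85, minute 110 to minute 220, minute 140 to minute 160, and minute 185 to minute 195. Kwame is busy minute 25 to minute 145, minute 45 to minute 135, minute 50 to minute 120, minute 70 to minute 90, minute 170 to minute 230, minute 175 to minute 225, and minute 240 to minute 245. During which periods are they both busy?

minute 25 to minute 100, minute 110 to minute 145, minute 170 to minute 220

A, merged: minute 10 to minute 100, minute 110 to minute 220.
B, merged: minute 25 to minute 145, minute 170 to minute 230, minute 240 to minute 245.
minute 10 to minute 100 overlaps B on minute 25 to minute 100.
minute 110 to minute 220 overlaps B on minute 110 to minute 145, minute 170 to minute 220.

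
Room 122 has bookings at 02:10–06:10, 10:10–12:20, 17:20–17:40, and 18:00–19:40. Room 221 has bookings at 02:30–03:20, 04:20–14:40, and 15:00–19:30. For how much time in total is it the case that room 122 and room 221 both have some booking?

A ∩ B = 02:30–03:20, 04:20–06:10, 10:10–12:20, 17:20–17:40, 18:00–19:30.
Total: 50 min + 1 h 50 min + 2 h 10 min + 20 min + 1 h 30 min = 6 h 40 min.

6 h 40 min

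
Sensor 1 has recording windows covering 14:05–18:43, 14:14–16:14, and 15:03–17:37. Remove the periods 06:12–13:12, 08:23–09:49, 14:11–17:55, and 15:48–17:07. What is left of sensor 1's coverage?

14:05–14:11, 17:55–18:43

A, merged: 14:05–18:43.
B, merged: 06:12–13:12, 14:11–17:55.
14:05–18:43 \ B = 14:05–14:11, 17:55–18:43.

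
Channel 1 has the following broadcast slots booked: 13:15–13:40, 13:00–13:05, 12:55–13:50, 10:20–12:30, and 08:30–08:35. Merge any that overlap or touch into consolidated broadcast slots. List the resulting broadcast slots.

Sort by start: 08:30–08:35, 10:20–12:30, 12:55–13:50, 13:00–13:05, 13:15–13:40.
10:20–12:30 is disjoint → start new block.
12:55–13:50 is disjoint → start new block.
13:00–13:05 overlaps/touches 12:55–13:50 → extend to 12:55–13:50.
13:15–13:40 overlaps/touches 12:55–13:50 → extend to 12:55–13:50.

08:30–08:35, 10:20–12:30, 12:55–13:50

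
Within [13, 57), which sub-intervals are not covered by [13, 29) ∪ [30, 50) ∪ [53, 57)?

Covered (merged): [13, 29), [30, 50), [53, 57).
Gaps within [13, 57): [29, 30), [50, 53).

[29, 30) ∪ [50, 53)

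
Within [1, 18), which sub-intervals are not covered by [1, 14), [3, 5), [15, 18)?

The merged coverage is [1, 14), [15, 18).
Gaps within [1, 18): [14, 15).

[14, 15)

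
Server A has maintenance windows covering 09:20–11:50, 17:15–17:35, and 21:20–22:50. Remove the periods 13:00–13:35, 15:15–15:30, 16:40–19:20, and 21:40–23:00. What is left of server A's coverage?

09:20–11:50 is untouched.
17:15–17:35 lies entirely inside B → drops out.
21:20–22:50 with B removed leaves 21:20–21:40.

09:20–11:50, 21:20–21:40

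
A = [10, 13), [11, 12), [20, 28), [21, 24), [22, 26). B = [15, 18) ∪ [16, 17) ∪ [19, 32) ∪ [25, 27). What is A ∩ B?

[20, 28)

A, merged: [10, 13), [20, 28).
B, merged: [15, 18), [19, 32).
[10, 13) falls entirely outside B.
[20, 28) overlaps B on [20, 28).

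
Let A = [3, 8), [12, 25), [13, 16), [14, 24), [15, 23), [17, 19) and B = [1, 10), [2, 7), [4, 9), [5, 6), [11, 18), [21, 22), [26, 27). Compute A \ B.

Merge the first list: [3, 8), [12, 25).
Merge the second list: [1, 10), [11, 18), [21, 22), [26, 27).
[3, 8): fully covered by B → removed.
[12, 25) minus B → [18, 21), [22, 25).

[18, 21) ∪ [22, 25)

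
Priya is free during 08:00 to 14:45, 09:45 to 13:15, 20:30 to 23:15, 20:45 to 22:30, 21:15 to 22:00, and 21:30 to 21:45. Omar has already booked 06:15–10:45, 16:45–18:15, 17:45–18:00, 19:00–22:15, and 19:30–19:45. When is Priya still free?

10:45-14:45, 22:15-23:15

Merge the first list: 08:00-14:45, 20:30-23:15.
Merge the second list: 06:15-10:45, 16:45-18:15, 19:00-22:15.
08:00-14:45 minus B → 10:45-14:45.
20:30-23:15 minus B → 22:15-23:15.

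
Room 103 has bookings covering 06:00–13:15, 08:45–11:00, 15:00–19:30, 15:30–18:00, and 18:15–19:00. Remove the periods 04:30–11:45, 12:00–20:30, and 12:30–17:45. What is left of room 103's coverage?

A, merged: 06:00–13:15, 15:00–19:30.
B, merged: 04:30–11:45, 12:00–20:30.
06:00–13:15 \ B = 11:45–12:00.
15:00–19:30: entirely removed.

11:45–12:00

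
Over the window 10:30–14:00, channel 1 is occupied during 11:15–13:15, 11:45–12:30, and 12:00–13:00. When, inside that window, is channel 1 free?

10:30–11:15, 13:15–14:00

Covered (merged): 11:15–13:15.
Gaps within 10:30–14:00: 10:30–11:15, 13:15–14:00.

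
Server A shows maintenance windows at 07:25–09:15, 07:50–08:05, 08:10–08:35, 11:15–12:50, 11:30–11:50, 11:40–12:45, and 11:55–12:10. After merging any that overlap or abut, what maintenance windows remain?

07:25-09:15, 11:15-12:50

07:50-08:05 overlaps/touches 07:25-09:15 → extend to 07:25-09:15.
08:10-08:35 overlaps/touches 07:25-09:15 → extend to 07:25-09:15.
11:15-12:50 is disjoint → start new block.
11:30-11:50 overlaps/touches 11:15-12:50 → extend to 11:15-12:50.
11:40-12:45 overlaps/touches 11:15-12:50 → extend to 11:15-12:50.
11:55-12:10 overlaps/touches 11:15-12:50 → extend to 11:15-12:50.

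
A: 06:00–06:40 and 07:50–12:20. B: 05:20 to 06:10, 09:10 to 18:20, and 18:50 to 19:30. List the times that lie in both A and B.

06:00–06:10, 09:10–12:20

06:00–06:40 overlaps B on 06:00–06:10.
07:50–12:20 overlaps B on 09:10–12:20.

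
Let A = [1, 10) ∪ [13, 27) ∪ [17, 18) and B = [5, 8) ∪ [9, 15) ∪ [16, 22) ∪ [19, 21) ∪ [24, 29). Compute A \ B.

[1, 5) ∪ [8, 9) ∪ [15, 16) ∪ [22, 24)

First set merges to [1, 10), [13, 27).
Second set merges to [5, 8), [9, 15), [16, 22), [24, 29).
[1, 10) minus B → [1, 5), [8, 9).
[13, 27) minus B → [15, 16), [22, 24).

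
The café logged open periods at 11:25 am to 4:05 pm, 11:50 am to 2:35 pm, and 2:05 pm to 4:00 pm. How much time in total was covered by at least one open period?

4 h 40 min

Merged: 11:25 am–4:05 pm.
Length: 4 h 40 min.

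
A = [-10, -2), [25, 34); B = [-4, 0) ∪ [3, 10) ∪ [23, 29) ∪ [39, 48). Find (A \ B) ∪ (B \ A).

[-10, -4) ∪ [-2, 0) ∪ [3, 10) ∪ [23, 25) ∪ [29, 34) ∪ [39, 48)

Only in the first: [-10, -4), [29, 34).
Only in the second: [-2, 0), [3, 10), [23, 25), [39, 48).
Together these are the periods covered by exactly one.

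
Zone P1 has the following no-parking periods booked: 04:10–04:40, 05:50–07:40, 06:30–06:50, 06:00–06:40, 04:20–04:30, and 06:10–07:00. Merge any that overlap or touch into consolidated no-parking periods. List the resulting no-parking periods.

Sort by start: 04:10–04:40, 04:20–04:30, 05:50–07:40, 06:00–06:40, 06:10–07:00, 06:30–06:50.
04:20–04:30 overlaps/touches 04:10–04:40 → extend to 04:10–04:40.
05:50–07:40 is disjoint → start new block.
06:00–06:40 overlaps/touches 05:50–07:40 → extend to 05:50–07:40.
06:10–07:00 overlaps/touches 05:50–07:40 → extend to 05:50–07:40.
06:30–06:50 overlaps/touches 05:50–07:40 → extend to 05:50–07:40.

04:10–04:40, 05:50–07:40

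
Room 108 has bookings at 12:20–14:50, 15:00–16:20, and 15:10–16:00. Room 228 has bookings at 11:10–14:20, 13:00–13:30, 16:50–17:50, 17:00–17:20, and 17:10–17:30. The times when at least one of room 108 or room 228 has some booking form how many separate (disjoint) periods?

3

Merge the first list: 12:20–14:50, 15:00–16:20.
Merge the second list: 11:10–14:20, 16:50–17:50.
A ∪ B = 11:10–14:50, 15:00–16:20, 16:50–17:50.
That is 3 disjoint pieces.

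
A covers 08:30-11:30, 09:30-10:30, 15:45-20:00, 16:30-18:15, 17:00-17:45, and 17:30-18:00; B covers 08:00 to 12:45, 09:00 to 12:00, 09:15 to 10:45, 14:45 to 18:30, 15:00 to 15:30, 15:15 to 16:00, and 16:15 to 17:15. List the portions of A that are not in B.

18:30-20:00

A, merged: 08:30-11:30, 15:45-20:00.
B, merged: 08:00-12:45, 14:45-18:30.
08:30-11:30: fully covered by B → removed.
15:45-20:00 minus B → 18:30-20:00.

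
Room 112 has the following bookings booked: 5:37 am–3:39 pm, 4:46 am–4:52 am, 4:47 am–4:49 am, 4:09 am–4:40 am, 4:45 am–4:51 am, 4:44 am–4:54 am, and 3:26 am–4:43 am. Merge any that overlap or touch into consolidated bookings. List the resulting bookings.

Sort by start: 3:26 am-4:43 am, 4:09 am-4:40 am, 4:44 am-4:54 am, 4:45 am-4:51 am, 4:46 am-4:52 am, 4:47 am-4:49 am, 5:37 am-3:39 pm.
4:09 am-4:40 am overlaps/touches 3:26 am-4:43 am → extend to 3:26 am-4:43 am.
4:44 am-4:54 am is disjoint → start new block.
4:45 am-4:51 am overlaps/touches 4:44 am-4:54 am → extend to 4:44 am-4:54 am.
4:46 am-4:52 am overlaps/touches 4:44 am-4:54 am → extend to 4:44 am-4:54 am.
4:47 am-4:49 am overlaps/touches 4:44 am-4:54 am → extend to 4:44 am-4:54 am.
5:37 am-3:39 pm is disjoint → start new block.

3:26 am-4:43 am, 4:44 am-4:54 am, 5:37 am-3:39 pm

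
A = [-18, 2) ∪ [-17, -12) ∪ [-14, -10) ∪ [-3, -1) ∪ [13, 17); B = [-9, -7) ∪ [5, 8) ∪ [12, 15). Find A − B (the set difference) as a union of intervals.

First set merges to [-18, 2), [13, 17).
[-18, 2) \ B = [-18, -9), [-7, 2).
[13, 17) \ B = [15, 17).

[-18, -9) ∪ [-7, 2) ∪ [15, 17)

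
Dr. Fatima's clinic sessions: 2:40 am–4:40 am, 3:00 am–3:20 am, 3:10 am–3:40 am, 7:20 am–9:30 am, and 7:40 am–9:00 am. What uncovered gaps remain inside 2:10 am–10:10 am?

After merging, the occupied span is 2:40 am–4:40 am, 7:20 am–9:30 am.
Uncovered inside 2:10 am–10:10 am: 2:10 am–2:40 am, 4:40 am–7:20 am, 9:30 am–10:10 am.

2:10 am–2:40 am, 4:40 am–7:20 am, 9:30 am–10:10 am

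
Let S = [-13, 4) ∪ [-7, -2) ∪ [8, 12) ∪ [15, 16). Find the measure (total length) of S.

Merged: [-13, 4), [8, 12), [15, 16).
Lengths: 17 + 4 + 1 = 22.

22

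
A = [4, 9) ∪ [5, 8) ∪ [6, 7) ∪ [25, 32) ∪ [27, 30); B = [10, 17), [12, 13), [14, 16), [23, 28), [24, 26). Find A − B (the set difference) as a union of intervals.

[4, 9) ∪ [28, 32)

A, merged: [4, 9), [25, 32).
B, merged: [10, 17), [23, 28).
[4, 9) is untouched.
[25, 32) with B removed leaves [28, 32).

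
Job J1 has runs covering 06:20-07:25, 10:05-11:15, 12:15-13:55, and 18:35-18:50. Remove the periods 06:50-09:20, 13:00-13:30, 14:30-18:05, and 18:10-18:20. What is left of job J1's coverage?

06:20–06:50, 10:05–11:15, 12:15–13:00, 13:30–13:55, 18:35–18:50

06:20–07:25 \ B = 06:20–06:50.
10:05–11:15: nothing removed.
12:15–13:55 \ B = 12:15–13:00, 13:30–13:55.
18:35–18:50: nothing removed.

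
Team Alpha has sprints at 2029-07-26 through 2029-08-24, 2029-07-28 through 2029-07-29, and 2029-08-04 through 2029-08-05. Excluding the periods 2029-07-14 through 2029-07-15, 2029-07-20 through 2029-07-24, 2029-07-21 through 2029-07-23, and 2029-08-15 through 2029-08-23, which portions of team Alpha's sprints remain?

2029-07-26 through 2029-08-14, 2029-08-24 through 2029-08-24

First set merges to 2029-07-26 through 2029-08-24.
Second set merges to 2029-07-14 through 2029-07-15, 2029-07-20 through 2029-07-24, 2029-08-15 through 2029-08-23.
2029-07-26 through 2029-08-24 \ B = 2029-07-26 through 2029-08-14, 2029-08-24 through 2029-08-24.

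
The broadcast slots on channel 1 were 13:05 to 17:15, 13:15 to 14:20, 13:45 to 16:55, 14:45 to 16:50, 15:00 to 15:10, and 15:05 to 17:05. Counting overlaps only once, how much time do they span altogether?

Merged: 13:05–17:15.
Length: 4 h 10 min.

4 h 10 min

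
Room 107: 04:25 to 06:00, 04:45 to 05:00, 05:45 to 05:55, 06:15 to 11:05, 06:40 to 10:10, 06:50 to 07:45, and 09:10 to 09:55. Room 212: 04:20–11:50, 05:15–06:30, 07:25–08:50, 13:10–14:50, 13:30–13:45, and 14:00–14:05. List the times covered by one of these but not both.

First set merges to 04:25–06:00, 06:15–11:05.
Second set merges to 04:20–11:50, 13:10–14:50.
A \ B = none.
B \ A = 04:20–04:25, 06:00–06:15, 11:05–11:50, 13:10–14:50.
Union of the two gives the symmetric difference.

04:20–04:25, 06:00–06:15, 11:05–11:50, 13:10–14:50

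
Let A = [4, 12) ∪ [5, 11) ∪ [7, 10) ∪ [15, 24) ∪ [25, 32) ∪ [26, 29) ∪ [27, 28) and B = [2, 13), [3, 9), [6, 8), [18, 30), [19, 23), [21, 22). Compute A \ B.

[15, 18) ∪ [30, 32)

A, merged: [4, 12), [15, 24), [25, 32).
B, merged: [2, 13), [18, 30).
[4, 12): fully covered by B → removed.
[15, 24) minus B → [15, 18).
[25, 32) minus B → [30, 32).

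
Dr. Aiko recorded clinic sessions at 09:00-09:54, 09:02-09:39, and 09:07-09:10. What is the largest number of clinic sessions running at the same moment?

At 09:07, 3 of the intervals are simultaneously active.
No point has more.

3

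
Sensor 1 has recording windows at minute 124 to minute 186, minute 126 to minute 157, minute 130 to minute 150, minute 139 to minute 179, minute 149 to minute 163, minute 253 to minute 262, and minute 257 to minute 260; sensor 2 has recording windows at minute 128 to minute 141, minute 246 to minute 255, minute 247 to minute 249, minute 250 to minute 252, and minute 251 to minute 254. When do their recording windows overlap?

A, merged: minute 124 to minute 186, minute 253 to minute 262.
B, merged: minute 128 to minute 141, minute 246 to minute 255.
minute 124 to minute 186 ∩ B → minute 128 to minute 141.
minute 253 to minute 262 ∩ B → minute 253 to minute 255.

minute 128 to minute 141, minute 253 to minute 255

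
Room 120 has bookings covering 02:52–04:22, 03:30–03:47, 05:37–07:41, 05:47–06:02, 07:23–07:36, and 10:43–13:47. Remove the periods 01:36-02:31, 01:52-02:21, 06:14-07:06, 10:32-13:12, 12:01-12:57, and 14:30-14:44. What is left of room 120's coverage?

02:52–04:22, 05:37–06:14, 07:06–07:41, 13:12–13:47

First set merges to 02:52–04:22, 05:37–07:41, 10:43–13:47.
Second set merges to 01:36–02:31, 06:14–07:06, 10:32–13:12, 14:30–14:44.
02:52–04:22: no B overlap → unchanged.
05:37–07:41 minus B → 05:37–06:14, 07:06–07:41.
10:43–13:47 minus B → 13:12–13:47.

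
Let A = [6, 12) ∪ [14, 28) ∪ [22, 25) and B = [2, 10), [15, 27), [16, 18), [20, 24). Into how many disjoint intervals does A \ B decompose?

A, merged: [6, 12), [14, 28).
B, merged: [2, 10), [15, 27).
A \ B = [10, 12), [14, 15), [27, 28).
That is 3 disjoint pieces.

3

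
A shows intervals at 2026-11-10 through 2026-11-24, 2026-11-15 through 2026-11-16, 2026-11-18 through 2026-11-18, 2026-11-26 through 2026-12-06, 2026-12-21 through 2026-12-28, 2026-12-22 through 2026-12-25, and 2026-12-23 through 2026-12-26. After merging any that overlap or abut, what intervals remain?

2026-11-10 through 2026-11-24, 2026-11-26 through 2026-12-06, 2026-12-21 through 2026-12-28

2026-11-15 through 2026-11-16 overlaps/touches 2026-11-10 through 2026-11-24 → extend to 2026-11-10 through 2026-11-24.
2026-11-18 through 2026-11-18 overlaps/touches 2026-11-10 through 2026-11-24 → extend to 2026-11-10 through 2026-11-24.
2026-11-26 through 2026-12-06 is disjoint → start new block.
2026-12-21 through 2026-12-28 is disjoint → start new block.
2026-12-22 through 2026-12-25 overlaps/touches 2026-12-21 through 2026-12-28 → extend to 2026-12-21 through 2026-12-28.
2026-12-23 through 2026-12-26 overlaps/touches 2026-12-21 through 2026-12-28 → extend to 2026-12-21 through 2026-12-28.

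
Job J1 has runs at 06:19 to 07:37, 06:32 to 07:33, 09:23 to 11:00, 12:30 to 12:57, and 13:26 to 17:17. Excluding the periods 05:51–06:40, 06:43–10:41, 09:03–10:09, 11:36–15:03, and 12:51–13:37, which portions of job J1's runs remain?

06:40-06:43, 10:41-11:00, 15:03-17:17

First set merges to 06:19-07:37, 09:23-11:00, 12:30-12:57, 13:26-17:17.
Second set merges to 05:51-06:40, 06:43-10:41, 11:36-15:03.
06:19-07:37 minus B → 06:40-06:43.
09:23-11:00 minus B → 10:41-11:00.
12:30-12:57: fully covered by B → removed.
13:26-17:17 minus B → 15:03-17:17.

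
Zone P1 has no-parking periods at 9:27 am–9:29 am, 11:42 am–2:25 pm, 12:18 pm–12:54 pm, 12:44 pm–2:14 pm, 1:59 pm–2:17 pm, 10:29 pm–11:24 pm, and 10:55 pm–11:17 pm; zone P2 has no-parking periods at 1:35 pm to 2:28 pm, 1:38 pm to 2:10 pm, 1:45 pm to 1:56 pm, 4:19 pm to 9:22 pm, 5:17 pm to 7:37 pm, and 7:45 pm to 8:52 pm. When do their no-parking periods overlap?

1:35 pm–2:25 pm

Merge the first list: 9:27 am–9:29 am, 11:42 am–2:25 pm, 10:29 pm–11:24 pm.
Merge the second list: 1:35 pm–2:28 pm, 4:19 pm–9:22 pm.
9:27 am–9:29 am: no overlap with the second set.
11:42 am–2:25 pm meets the second set on 1:35 pm–2:25 pm.
10:29 pm–11:24 pm: no overlap with the second set.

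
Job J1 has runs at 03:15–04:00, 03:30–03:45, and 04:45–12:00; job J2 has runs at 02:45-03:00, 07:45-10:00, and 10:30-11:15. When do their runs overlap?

07:45–10:00, 10:30–11:15

First set merges to 03:15–04:00, 04:45–12:00.
03:15–04:00: no overlap with the second set.
04:45–12:00 meets the second set on 07:45–10:00, 10:30–11:15.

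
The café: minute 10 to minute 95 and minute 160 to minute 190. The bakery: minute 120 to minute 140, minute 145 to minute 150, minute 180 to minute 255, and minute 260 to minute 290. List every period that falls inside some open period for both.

minute 10 to minute 95: no overlap with the second set.
minute 160 to minute 190 meets the second set on minute 180 to minute 190.

minute 180 to minute 190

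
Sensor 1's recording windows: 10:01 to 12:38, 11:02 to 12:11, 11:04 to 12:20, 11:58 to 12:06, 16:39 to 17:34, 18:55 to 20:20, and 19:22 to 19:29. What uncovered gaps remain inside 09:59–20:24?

Covered (merged): 10:01-12:38, 16:39-17:34, 18:55-20:20.
Uncovered inside 09:59-20:24: 09:59-10:01, 12:38-16:39, 17:34-18:55, 20:20-20:24.

09:59-10:01, 12:38-16:39, 17:34-18:55, 20:20-20:24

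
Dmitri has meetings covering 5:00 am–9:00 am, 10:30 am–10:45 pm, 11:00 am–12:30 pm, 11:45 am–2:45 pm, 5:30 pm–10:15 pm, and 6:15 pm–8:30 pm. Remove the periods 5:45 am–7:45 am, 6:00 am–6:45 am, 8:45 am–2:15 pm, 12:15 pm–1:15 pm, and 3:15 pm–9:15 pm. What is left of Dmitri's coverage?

First set merges to 5:00 am–9:00 am, 10:30 am–10:45 pm.
Second set merges to 5:45 am–7:45 am, 8:45 am–2:15 pm, 3:15 pm–9:15 pm.
5:00 am–9:00 am minus B → 5:00 am–5:45 am, 7:45 am–8:45 am.
10:30 am–10:45 pm minus B → 2:15 pm–3:15 pm, 9:15 pm–10:45 pm.

5:00 am–5:45 am, 7:45 am–8:45 am, 2:15 pm–3:15 pm, 9:15 pm–10:45 pm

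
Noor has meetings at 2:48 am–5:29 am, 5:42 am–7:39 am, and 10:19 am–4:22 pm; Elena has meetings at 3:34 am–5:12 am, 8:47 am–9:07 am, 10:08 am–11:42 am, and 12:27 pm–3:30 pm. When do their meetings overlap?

3:34 am–5:12 am, 10:19 am–11:42 am, 12:27 pm–3:30 pm

2:48 am–5:29 am ∩ B → 3:34 am–5:12 am.
5:42 am–7:39 am meets no B interval.
10:19 am–4:22 pm ∩ B → 10:19 am–11:42 am, 12:27 pm–3:30 pm.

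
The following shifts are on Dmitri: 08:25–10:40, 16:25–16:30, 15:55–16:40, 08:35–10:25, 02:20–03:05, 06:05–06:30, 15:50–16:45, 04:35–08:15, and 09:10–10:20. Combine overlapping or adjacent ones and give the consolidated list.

02:20-03:05, 04:35-08:15, 08:25-10:40, 15:50-16:45

Sort by start: 02:20-03:05, 04:35-08:15, 06:05-06:30, 08:25-10:40, 08:35-10:25, 09:10-10:20, 15:50-16:45, 15:55-16:40, 16:25-16:30.
04:35-08:15 is disjoint → start new block.
06:05-06:30 overlaps/touches 04:35-08:15 → extend to 04:35-08:15.
08:25-10:40 is disjoint → start new block.
08:35-10:25 overlaps/touches 08:25-10:40 → extend to 08:25-10:40.
09:10-10:20 overlaps/touches 08:25-10:40 → extend to 08:25-10:40.
15:50-16:45 is disjoint → start new block.
15:55-16:40 overlaps/touches 15:50-16:45 → extend to 15:50-16:45.
16:25-16:30 overlaps/touches 15:50-16:45 → extend to 15:50-16:45.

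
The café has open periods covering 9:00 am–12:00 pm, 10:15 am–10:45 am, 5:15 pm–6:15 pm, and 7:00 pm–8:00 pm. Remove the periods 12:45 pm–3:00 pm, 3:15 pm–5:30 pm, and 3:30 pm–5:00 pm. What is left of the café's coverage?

9:00 am–12:00 pm, 5:30 pm–6:15 pm, 7:00 pm–8:00 pm

First set merges to 9:00 am–12:00 pm, 5:15 pm–6:15 pm, 7:00 pm–8:00 pm.
Second set merges to 12:45 pm–3:00 pm, 3:15 pm–5:30 pm.
9:00 am–12:00 pm is untouched.
5:15 pm–6:15 pm with B removed leaves 5:30 pm–6:15 pm.
7:00 pm–8:00 pm is untouched.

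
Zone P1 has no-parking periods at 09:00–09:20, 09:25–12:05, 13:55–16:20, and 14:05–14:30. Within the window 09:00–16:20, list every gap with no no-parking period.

09:20-09:25, 12:05-13:55

The merged coverage is 09:00-09:20, 09:25-12:05, 13:55-16:20.
Gaps within 09:00-16:20: 09:20-09:25, 12:05-13:55.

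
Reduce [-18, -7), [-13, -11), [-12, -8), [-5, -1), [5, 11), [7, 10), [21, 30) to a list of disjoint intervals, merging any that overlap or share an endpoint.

[-18, -7) ∪ [-5, -1) ∪ [5, 11) ∪ [21, 30)

[-13, -11) overlaps/touches [-18, -7) → extend to [-18, -7).
[-12, -8) overlaps/touches [-18, -7) → extend to [-18, -7).
[-5, -1) is disjoint → start new block.
[5, 11) is disjoint → start new block.
[7, 10) overlaps/touches [5, 11) → extend to [5, 11).
[21, 30) is disjoint → start new block.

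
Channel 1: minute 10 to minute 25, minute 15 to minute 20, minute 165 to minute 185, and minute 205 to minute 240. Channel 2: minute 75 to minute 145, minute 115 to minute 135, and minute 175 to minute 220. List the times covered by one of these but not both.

minute 10 to minute 25, minute 75 to minute 145, minute 165 to minute 175, minute 185 to minute 205, minute 220 to minute 240

Merge the first list: minute 10 to minute 25, minute 165 to minute 185, minute 205 to minute 240.
Merge the second list: minute 75 to minute 145, minute 175 to minute 220.
A but not B: minute 10 to minute 25, minute 165 to minute 175, minute 220 to minute 240.
B but not A: minute 75 to minute 145, minute 185 to minute 205.
Combining gives A △ B.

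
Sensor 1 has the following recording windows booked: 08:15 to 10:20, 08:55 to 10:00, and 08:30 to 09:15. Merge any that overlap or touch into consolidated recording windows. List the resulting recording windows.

Sort by start: 08:15–10:20, 08:30–09:15, 08:55–10:00.
08:30–09:15 overlaps/touches 08:15–10:20 → extend to 08:15–10:20.
08:55–10:00 overlaps/touches 08:15–10:20 → extend to 08:15–10:20.

08:15–10:20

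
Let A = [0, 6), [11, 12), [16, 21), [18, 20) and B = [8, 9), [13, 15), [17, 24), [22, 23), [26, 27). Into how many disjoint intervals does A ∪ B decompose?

First set merges to [0, 6), [11, 12), [16, 21).
Second set merges to [8, 9), [13, 15), [17, 24), [26, 27).
A ∪ B = [0, 6), [8, 9), [11, 12), [13, 15), [16, 24), [26, 27).
That is 6 disjoint pieces.

6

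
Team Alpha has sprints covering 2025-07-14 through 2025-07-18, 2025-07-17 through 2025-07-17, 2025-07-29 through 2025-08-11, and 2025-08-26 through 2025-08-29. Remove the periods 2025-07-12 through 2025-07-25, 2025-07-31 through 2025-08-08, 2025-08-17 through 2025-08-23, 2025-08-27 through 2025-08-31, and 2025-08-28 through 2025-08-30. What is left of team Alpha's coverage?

2025-07-29 through 2025-07-30, 2025-08-09 through 2025-08-11, 2025-08-26 through 2025-08-26

First set merges to 2025-07-14 through 2025-07-18, 2025-07-29 through 2025-08-11, 2025-08-26 through 2025-08-29.
Second set merges to 2025-07-12 through 2025-07-25, 2025-07-31 through 2025-08-08, 2025-08-17 through 2025-08-23, 2025-08-27 through 2025-08-31.
2025-07-14 through 2025-07-18: entirely removed.
2025-07-29 through 2025-08-11 \ B = 2025-07-29 through 2025-07-30, 2025-08-09 through 2025-08-11.
2025-08-26 through 2025-08-29 \ B = 2025-08-26 through 2025-08-26.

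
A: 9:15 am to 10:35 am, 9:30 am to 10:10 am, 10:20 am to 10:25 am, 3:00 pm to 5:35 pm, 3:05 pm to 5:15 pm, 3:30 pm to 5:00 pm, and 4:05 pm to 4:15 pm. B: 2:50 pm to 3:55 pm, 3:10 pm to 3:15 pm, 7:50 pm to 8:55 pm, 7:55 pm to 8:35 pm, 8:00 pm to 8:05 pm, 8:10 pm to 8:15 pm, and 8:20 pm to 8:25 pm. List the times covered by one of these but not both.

Merge the first list: 9:15 am-10:35 am, 3:00 pm-5:35 pm.
Merge the second list: 2:50 pm-3:55 pm, 7:50 pm-8:55 pm.
A but not B: 9:15 am-10:35 am, 3:55 pm-5:35 pm.
B but not A: 2:50 pm-3:00 pm, 7:50 pm-8:55 pm.
Combining gives A △ B.

9:15 am-10:35 am, 2:50 pm-3:00 pm, 3:55 pm-5:35 pm, 7:50 pm-8:55 pm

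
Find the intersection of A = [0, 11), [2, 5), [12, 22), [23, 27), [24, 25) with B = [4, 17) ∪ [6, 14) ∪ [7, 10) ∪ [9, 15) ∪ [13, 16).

Merge the first list: [0, 11), [12, 22), [23, 27).
Merge the second list: [4, 17).
[0, 11) meets the second set on [4, 11).
[12, 22) meets the second set on [12, 17).
[23, 27): no overlap with the second set.

[4, 11) ∪ [12, 17)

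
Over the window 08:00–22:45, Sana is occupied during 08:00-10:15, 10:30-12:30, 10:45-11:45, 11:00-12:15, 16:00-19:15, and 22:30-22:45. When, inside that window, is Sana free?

10:15–10:30, 12:30–16:00, 19:15–22:30

After merging, the occupied span is 08:00–10:15, 10:30–12:30, 16:00–19:15, 22:30–22:45.
Complement within 08:00–22:45: 10:15–10:30, 12:30–16:00, 19:15–22:30.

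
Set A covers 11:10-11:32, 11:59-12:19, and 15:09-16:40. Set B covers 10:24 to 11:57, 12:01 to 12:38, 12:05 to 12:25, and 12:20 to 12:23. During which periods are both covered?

B, merged: 10:24–11:57, 12:01–12:38.
11:10–11:32 overlaps B on 11:10–11:32.
11:59–12:19 overlaps B on 12:01–12:19.
15:09–16:40 falls entirely outside B.

11:10–11:32, 12:01–12:19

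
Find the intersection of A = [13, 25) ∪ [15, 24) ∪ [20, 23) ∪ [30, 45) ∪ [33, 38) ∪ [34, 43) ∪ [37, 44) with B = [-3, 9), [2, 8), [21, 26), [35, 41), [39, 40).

Merge the first list: [13, 25), [30, 45).
Merge the second list: [-3, 9), [21, 26), [35, 41).
[13, 25) ∩ B → [21, 25).
[30, 45) ∩ B → [35, 41).

[21, 25) ∪ [35, 41)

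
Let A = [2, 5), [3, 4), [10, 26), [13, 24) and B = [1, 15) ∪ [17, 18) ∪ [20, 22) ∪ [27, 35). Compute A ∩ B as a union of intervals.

A, merged: [2, 5), [10, 26).
[2, 5) ∩ B → [2, 5).
[10, 26) ∩ B → [10, 15), [17, 18), [20, 22).

[2, 5) ∪ [10, 15) ∪ [17, 18) ∪ [20, 22)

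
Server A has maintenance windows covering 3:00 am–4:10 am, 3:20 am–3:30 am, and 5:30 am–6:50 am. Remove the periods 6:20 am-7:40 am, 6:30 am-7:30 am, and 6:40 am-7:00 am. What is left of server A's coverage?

A, merged: 3:00 am–4:10 am, 5:30 am–6:50 am.
B, merged: 6:20 am–7:40 am.
3:00 am–4:10 am is untouched.
5:30 am–6:50 am with B removed leaves 5:30 am–6:20 am.

3:00 am–4:10 am, 5:30 am–6:20 am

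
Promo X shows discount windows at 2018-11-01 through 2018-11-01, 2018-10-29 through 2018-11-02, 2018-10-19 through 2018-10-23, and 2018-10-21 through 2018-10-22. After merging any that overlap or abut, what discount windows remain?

2018-10-19 through 2018-10-23, 2018-10-29 through 2018-11-02

Sort by start: 2018-10-19 through 2018-10-23, 2018-10-21 through 2018-10-22, 2018-10-29 through 2018-11-02, 2018-11-01 through 2018-11-01.
2018-10-21 through 2018-10-22 overlaps/touches 2018-10-19 through 2018-10-23 → extend to 2018-10-19 through 2018-10-23.
2018-10-29 through 2018-11-02 is disjoint → start new block.
2018-11-01 through 2018-11-01 overlaps/touches 2018-10-29 through 2018-11-02 → extend to 2018-10-29 through 2018-11-02.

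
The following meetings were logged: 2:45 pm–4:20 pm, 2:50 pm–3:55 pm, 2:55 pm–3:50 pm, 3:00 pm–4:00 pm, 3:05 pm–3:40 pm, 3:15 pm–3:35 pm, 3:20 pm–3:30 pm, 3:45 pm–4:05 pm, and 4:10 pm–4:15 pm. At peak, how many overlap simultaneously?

7

At 3:20 pm, 7 of the intervals are simultaneously active.
No point has more.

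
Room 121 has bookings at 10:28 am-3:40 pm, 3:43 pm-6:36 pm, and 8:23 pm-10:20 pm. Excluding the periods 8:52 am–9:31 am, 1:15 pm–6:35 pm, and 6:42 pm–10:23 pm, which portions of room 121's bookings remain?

10:28 am–3:40 pm \ B = 10:28 am–1:15 pm.
3:43 pm–6:36 pm \ B = 6:35 pm–6:36 pm.
8:23 pm–10:20 pm: entirely removed.

10:28 am–1:15 pm, 6:35 pm–6:36 pm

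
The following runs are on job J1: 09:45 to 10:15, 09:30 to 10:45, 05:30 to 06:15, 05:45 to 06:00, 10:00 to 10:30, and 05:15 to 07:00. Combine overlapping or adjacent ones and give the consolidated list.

Sort by start: 05:15–07:00, 05:30–06:15, 05:45–06:00, 09:30–10:45, 09:45–10:15, 10:00–10:30.
05:30–06:15 overlaps/touches 05:15–07:00 → extend to 05:15–07:00.
05:45–06:00 overlaps/touches 05:15–07:00 → extend to 05:15–07:00.
09:30–10:45 is disjoint → start new block.
09:45–10:15 overlaps/touches 09:30–10:45 → extend to 09:30–10:45.
10:00–10:30 overlaps/touches 09:30–10:45 → extend to 09:30–10:45.

05:15–07:00, 09:30–10:45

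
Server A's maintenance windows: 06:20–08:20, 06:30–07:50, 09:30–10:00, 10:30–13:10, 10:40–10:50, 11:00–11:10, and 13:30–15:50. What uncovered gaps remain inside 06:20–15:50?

After merging, the occupied span is 06:20–08:20, 09:30–10:00, 10:30–13:10, 13:30–15:50.
Complement within 06:20–15:50: 08:20–09:30, 10:00–10:30, 13:10–13:30.

08:20–09:30, 10:00–10:30, 13:10–13:30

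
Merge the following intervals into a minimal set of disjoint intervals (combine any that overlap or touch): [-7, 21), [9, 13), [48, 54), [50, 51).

[-7, 21) ∪ [48, 54)

[9, 13) overlaps/touches [-7, 21) → extend to [-7, 21).
[48, 54) is disjoint → start new block.
[50, 51) overlaps/touches [48, 54) → extend to [48, 54).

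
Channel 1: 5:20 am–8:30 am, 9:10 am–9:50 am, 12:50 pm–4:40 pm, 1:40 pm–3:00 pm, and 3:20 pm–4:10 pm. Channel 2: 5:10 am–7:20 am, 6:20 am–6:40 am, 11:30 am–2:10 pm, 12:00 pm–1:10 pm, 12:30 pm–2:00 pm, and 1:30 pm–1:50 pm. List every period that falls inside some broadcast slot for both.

Merge the first list: 5:20 am-8:30 am, 9:10 am-9:50 am, 12:50 pm-4:40 pm.
Merge the second list: 5:10 am-7:20 am, 11:30 am-2:10 pm.
5:20 am-8:30 am ∩ B → 5:20 am-7:20 am.
9:10 am-9:50 am meets no B interval.
12:50 pm-4:40 pm ∩ B → 12:50 pm-2:10 pm.

5:20 am-7:20 am, 12:50 pm-2:10 pm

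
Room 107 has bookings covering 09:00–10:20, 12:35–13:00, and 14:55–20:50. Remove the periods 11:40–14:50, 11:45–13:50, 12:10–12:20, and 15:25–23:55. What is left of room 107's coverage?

09:00–10:20, 14:55–15:25

Merge the second list: 11:40–14:50, 15:25–23:55.
09:00–10:20 is untouched.
12:35–13:00 lies entirely inside B → drops out.
14:55–20:50 with B removed leaves 14:55–15:25.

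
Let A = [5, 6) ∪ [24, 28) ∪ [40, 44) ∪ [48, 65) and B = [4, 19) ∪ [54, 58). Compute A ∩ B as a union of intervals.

[5, 6) ∩ B → [5, 6).
[24, 28) meets no B interval.
[40, 44) meets no B interval.
[48, 65) ∩ B → [54, 58).

[5, 6) ∪ [54, 58)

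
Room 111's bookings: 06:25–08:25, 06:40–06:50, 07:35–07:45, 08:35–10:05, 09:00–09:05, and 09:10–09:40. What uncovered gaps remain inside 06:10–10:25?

Covered (merged): 06:25–08:25, 08:35–10:05.
Complement within 06:10–10:25: 06:10–06:25, 08:25–08:35, 10:05–10:25.

06:10–06:25, 08:25–08:35, 10:05–10:25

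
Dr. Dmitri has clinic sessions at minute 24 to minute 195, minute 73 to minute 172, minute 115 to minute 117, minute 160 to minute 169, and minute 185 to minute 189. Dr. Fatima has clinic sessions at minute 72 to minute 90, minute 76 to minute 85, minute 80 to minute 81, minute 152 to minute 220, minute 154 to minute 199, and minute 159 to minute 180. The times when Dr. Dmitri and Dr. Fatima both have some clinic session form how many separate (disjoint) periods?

First set merges to minute 24 to minute 195.
Second set merges to minute 72 to minute 90, minute 152 to minute 220.
A ∩ B = minute 72 to minute 90, minute 152 to minute 195.
That is 2 disjoint pieces.

2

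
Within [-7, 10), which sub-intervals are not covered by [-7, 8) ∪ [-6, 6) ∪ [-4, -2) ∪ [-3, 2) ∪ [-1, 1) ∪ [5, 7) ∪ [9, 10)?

The merged coverage is [-7, 8), [9, 10).
Uncovered inside [-7, 10): [8, 9).

[8, 9)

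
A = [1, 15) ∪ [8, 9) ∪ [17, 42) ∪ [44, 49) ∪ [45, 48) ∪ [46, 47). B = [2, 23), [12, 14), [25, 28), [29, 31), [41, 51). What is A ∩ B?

Merge the first list: [1, 15), [17, 42), [44, 49).
Merge the second list: [2, 23), [25, 28), [29, 31), [41, 51).
[1, 15) ∩ B → [2, 15).
[17, 42) ∩ B → [17, 23), [25, 28), [29, 31), [41, 42).
[44, 49) ∩ B → [44, 49).

[2, 15) ∪ [17, 23) ∪ [25, 28) ∪ [29, 31) ∪ [41, 42) ∪ [44, 49)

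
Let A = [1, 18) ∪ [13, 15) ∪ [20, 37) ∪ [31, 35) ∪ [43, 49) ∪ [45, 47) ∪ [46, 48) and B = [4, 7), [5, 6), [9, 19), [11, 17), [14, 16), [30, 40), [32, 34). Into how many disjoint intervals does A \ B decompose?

4

A, merged: [1, 18), [20, 37), [43, 49).
B, merged: [4, 7), [9, 19), [30, 40).
A \ B = [1, 4), [7, 9), [20, 30), [43, 49).
That is 4 disjoint pieces.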